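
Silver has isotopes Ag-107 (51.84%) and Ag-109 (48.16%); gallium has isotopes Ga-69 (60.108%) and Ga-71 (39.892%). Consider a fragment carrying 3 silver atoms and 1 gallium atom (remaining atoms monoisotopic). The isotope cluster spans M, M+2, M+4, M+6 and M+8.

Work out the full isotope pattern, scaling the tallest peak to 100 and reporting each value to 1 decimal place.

Silver pattern (n=3): 0.13931407 : 0.38827347 : 0.36071085 : 0.11170161
Gallium pattern (n=1): 0.60108 : 0.39892
Convolve the two distributions (both contribute in 2-u steps):
  M: 0.13931407×0.60108 = 0.083739
  M+2: 0.13931407×0.39892 + 0.38827347×0.60108 = 0.288959
  M+4: 0.38827347×0.39892 + 0.36071085×0.60108 = 0.371706
  M+6: 0.36071085×0.39892 + 0.11170161×0.60108 = 0.211036
  M+8: 0.11170161×0.39892 = 0.044560
Scale to base peak (0.371706) = 100: 22.5 : 77.7 : 100.0 : 56.8 : 12.0

22.5 : 77.7 : 100.0 : 56.8 : 12.0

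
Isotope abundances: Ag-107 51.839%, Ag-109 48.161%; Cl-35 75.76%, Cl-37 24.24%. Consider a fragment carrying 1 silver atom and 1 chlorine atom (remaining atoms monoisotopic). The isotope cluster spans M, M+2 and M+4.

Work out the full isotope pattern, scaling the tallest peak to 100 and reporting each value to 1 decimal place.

Silver pattern (n=1): 0.51839 : 0.48161
Chlorine pattern (n=1): 0.7576 : 0.2424
Convolve the two distributions (both contribute in 2-u steps):
  M: 0.51839×0.7576 = 0.392732
  M+2: 0.51839×0.2424 + 0.48161×0.7576 = 0.490525
  M+4: 0.48161×0.2424 = 0.116742
Scale to base peak (0.490525) = 100: 80.1 : 100.0 : 23.8

80.1 : 100.0 : 23.8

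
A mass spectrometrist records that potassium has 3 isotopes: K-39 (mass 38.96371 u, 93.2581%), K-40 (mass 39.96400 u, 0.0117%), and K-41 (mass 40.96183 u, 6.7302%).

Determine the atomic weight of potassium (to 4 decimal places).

Ar = Σ fᵢ·mᵢ = 0.932581 × 38.96371 + 0.000117 × 39.96400 + 0.067302 × 40.96183
= 36.336816 + 0.004676 + 2.756813 = 39.098305 u

39.0983 u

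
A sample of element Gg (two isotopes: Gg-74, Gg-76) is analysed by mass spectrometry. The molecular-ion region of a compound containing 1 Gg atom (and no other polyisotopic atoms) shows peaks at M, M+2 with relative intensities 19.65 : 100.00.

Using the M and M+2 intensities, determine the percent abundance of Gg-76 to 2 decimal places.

83.58%

If p is the fraction of Gg that is Gg-74, then I(M+2)/I(M) = [C(1,1)·p^0·(1−p)] / p^1 = 1·(1−p)/p = 100.00/19.65 = 5.0891
(1−p)/p = 5.0891/1 = 5.0891  ⇒  p = 1/(1 + 5.0891) = 0.1642
Gg-74: 16.42%, Gg-76: 83.58%.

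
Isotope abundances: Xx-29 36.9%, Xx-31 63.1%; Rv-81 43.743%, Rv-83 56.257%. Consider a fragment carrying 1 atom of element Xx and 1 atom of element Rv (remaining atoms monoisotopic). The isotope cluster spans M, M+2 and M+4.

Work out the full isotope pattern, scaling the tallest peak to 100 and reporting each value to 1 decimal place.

Element Xx pattern (n=1): 0.3690 : 0.6310
Element Rv pattern (n=1): 0.43743 : 0.56257
Convolve the two distributions (both contribute in 2-u steps):
  M: 0.3690×0.43743 = 0.161412
  M+2: 0.3690×0.56257 + 0.6310×0.43743 = 0.483607
  M+4: 0.6310×0.56257 = 0.354982
Scale to base peak (0.483607) = 100: 33.4 : 100.0 : 73.4

33.4 : 100.0 : 73.4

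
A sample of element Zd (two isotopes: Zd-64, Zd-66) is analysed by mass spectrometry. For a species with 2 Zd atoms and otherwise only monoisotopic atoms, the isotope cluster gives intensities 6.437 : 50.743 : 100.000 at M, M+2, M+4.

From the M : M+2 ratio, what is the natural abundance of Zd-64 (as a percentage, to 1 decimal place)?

Let p = fractional abundance of Zd-64. I(M+2)/I(M) = [C(2,1)·p^1·(1−p)] / p^2 = 2·(1−p)/p = 50.743/6.437 = 7.8830
(1−p)/p = 7.8830/2 = 3.9415  ⇒  p = 1/(1 + 3.9415) = 0.2024
Zd-64: 20.2%, Zd-66: 79.8%.

20.2%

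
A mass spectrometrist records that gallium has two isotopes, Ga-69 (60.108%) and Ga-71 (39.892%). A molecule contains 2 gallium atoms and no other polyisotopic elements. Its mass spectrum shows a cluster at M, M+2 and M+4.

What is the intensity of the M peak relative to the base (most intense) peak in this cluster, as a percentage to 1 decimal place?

75.3%

Term probabilities: M 0.3613, M+2 0.4796, M+4 0.1591. Base peak = M+2.
P(M+2) = C(2,1) × 0.60108^1 × 0.39892^1 = 2 × 0.60108 × 0.39892 = 0.479566 (base)
P(M) = C(2,0) × 0.60108^2 × 0.39892^0 = 1 × 0.36129717 × 1.0000 = 0.361297
Relative intensity = 0.361297 / 0.479566 × 100 = 75.3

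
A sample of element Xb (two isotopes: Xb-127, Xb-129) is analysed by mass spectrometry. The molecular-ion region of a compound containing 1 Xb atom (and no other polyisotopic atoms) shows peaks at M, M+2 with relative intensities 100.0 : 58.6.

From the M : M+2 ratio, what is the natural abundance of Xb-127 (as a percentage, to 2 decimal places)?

63.05%

If p is the fraction of Xb that is Xb-127, then I(M+2)/I(M) = [C(1,1)·p^0·(1−p)] / p^1 = 1·(1−p)/p = 58.6/100.0 = 0.5860
(1−p)/p = 0.5860/1 = 0.5860  ⇒  p = 1/(1 + 0.5860) = 0.6305
Xb-127: 63.05%, Xb-129: 36.95%.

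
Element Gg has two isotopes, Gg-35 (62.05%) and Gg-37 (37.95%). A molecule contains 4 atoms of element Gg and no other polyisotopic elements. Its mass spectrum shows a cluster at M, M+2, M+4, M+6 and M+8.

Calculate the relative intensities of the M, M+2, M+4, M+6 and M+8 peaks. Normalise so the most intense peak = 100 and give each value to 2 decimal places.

Expanding (0.6205 + 0.3795)^4:
P(M) = 0.6205^4 = 0.148241
P(M+2) = 4 × 0.6205^3 × 0.3795^1 = 0.362658
P(M+4) = 6 × 0.6205^2 × 0.3795^2 = 0.332704
P(M+6) = 4 × 0.6205^1 × 0.3795^3 = 0.135655
P(M+8) = 0.3795^4 = 0.020742
The M+2 peak is largest (0.362658); scaling to 100 gives 40.88 : 100.00 : 91.74 : 37.41 : 5.72.

40.88 : 100.00 : 91.74 : 37.41 : 5.72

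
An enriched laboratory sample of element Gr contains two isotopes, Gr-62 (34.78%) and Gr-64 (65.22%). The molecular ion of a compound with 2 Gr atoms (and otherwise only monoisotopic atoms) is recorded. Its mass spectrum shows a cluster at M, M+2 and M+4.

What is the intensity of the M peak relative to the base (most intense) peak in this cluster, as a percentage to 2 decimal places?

26.66%

(0.3478 + 0.6522)^2 gives M 0.1210, M+2 0.4537, M+4 0.4254; the largest is M+2.
P(M+2) = C(2,1) × 0.3478^1 × 0.6522^1 = 2 × 0.3478 × 0.6522 = 0.453670 (base)
P(M) = C(2,0) × 0.3478^2 × 0.6522^0 = 1 × 0.12096484 × 1.0000 = 0.120965
Relative intensity = 0.120965 / 0.453670 × 100 = 26.66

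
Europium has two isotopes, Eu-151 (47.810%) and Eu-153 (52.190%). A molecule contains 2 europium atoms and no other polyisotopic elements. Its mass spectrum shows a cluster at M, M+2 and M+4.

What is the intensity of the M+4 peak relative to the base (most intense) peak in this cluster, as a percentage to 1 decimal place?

(0.47810 + 0.52190)^2 gives M 0.2286, M+2 0.4990, M+4 0.2724; the largest is M+2.
P(M+2) = C(2,1) × 0.47810^1 × 0.52190^1 = 2 × 0.4781 × 0.5219 = 0.499041 (base)
P(M+4) = C(2,2) × 0.47810^0 × 0.52190^2 = 1 × 1.0000 × 0.27237961 = 0.272380
Relative intensity = 0.272380 / 0.499041 × 100 = 54.6

54.6%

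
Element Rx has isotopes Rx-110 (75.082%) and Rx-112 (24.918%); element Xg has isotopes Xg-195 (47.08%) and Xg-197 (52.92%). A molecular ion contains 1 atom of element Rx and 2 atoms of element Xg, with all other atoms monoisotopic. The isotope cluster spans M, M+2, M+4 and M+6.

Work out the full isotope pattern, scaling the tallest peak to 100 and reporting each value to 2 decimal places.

38.76 : 100.00 : 77.89 : 16.25

Element Rx pattern (n=1): 0.75082 : 0.24918
Element Xg pattern (n=2): 0.22165264 : 0.49829472 : 0.28005264
Convolve the two distributions (both contribute in 2-u steps):
  M: 0.75082×0.22165264 = 0.166421
  M+2: 0.75082×0.49829472 + 0.24918×0.22165264 = 0.429361
  M+4: 0.75082×0.28005264 + 0.24918×0.49829472 = 0.334434
  M+6: 0.24918×0.28005264 = 0.069784
Scale to base peak (0.429361) = 100: 38.76 : 100.00 : 77.89 : 16.25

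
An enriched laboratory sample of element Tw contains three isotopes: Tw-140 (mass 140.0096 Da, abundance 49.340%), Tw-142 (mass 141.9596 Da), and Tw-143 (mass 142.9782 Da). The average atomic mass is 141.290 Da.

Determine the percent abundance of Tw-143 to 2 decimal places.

28.72%

Let x and y be the fractions of Tw-142 and Tw-143. Then x + y = 1 − 0.49340 = 0.50660 and 141.9596x + 142.9782y = 141.290 − 0.49340×140.0096 = 72.20926336.
Substituting: 141.9596x + 142.9782(0.50660 − x) = 72.20926336
(141.9596 − 142.9782)x = -0.22349276  ⇒  x = 0.21941, y = 0.28719
Tw-142: 21.94%, Tw-143: 28.72%.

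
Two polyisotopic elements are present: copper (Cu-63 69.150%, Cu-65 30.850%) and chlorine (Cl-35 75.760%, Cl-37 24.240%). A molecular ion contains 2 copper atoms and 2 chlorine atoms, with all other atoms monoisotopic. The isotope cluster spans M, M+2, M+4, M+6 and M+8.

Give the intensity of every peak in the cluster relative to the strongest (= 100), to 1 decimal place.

Copper pattern (n=2): 0.47817225 : 0.4266555 : 0.09517225
Chlorine pattern (n=2): 0.57395776 : 0.36728448 : 0.05875776
Convolve the two distributions (both contribute in 2-u steps):
  M: 0.47817225×0.57395776 = 0.274451
  M+2: 0.47817225×0.36728448 + 0.4266555×0.57395776 = 0.420507
  M+4: 0.47817225×0.05875776 + 0.4266555×0.36728448 + 0.09517225×0.57395776 = 0.239425
  M+6: 0.4266555×0.05875776 + 0.09517225×0.36728448 = 0.060025
  M+8: 0.09517225×0.05875776 = 0.005592
Scale to base peak (0.420507) = 100: 65.3 : 100.0 : 56.9 : 14.3 : 1.3

65.3 : 100.0 : 56.9 : 14.3 : 1.3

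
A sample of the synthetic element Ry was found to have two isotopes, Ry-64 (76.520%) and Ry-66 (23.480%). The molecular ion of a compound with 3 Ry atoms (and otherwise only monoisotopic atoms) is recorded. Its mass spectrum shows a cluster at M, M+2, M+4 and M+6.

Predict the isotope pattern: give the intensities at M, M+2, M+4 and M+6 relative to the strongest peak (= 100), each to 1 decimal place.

100.0 : 92.1 : 28.2 : 2.9

Each Ry atom is independently Ry-64 (p = 0.76520) or Ry-66 (q = 0.23480); the cluster is the binomial expansion (p + q)^3.
P(M) = 0.76520^3 = 0.448048
P(M+2) = 3 × 0.76520^2 × 0.23480^1 = 0.412448
P(M+4) = 3 × 0.76520^1 × 0.23480^2 = 0.126559
P(M+6) = 0.23480^3 = 0.012945
The M peak is largest (0.448048); scaling to 100 gives 100.0 : 92.1 : 28.2 : 2.9.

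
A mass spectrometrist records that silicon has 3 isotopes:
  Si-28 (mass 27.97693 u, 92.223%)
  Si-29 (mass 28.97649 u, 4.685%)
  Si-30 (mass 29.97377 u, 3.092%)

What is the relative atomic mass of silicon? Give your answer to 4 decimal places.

28.0855 u

The abundance-weighted mean is 0.92223 × 27.97693 + 0.04685 × 28.97649 + 0.03092 × 29.97377
= 25.801164 + 1.357549 + 0.926789 = 28.085502 u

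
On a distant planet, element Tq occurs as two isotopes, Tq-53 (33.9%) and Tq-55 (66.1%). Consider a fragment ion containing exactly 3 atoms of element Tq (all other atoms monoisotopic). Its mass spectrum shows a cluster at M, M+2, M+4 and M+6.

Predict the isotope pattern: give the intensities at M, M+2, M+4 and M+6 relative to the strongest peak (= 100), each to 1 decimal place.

The 3 Tq atoms are independent, so intensities follow the terms of (0.339 + 0.661)^3.
P(M) = 0.339^3 = 0.038958
P(M+2) = 3 × 0.339^2 × 0.661^1 = 0.227888
P(M+4) = 3 × 0.339^1 × 0.661^2 = 0.444349
P(M+6) = 0.661^3 = 0.288805
The M+4 peak is largest (0.444349); scaling to 100 gives 8.8 : 51.3 : 100.0 : 65.0.

8.8 : 51.3 : 100.0 : 65.0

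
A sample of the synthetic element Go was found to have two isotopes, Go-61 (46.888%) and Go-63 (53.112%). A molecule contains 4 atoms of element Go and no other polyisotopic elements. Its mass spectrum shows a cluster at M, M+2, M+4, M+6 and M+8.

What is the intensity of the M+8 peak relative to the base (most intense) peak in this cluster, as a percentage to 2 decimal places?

Term probabilities: M 0.0483, M+2 0.2190, M+4 0.3721, M+6 0.2810, M+8 0.0796. Base peak = M+4.
P(M+4) = C(4,2) × 0.46888^2 × 0.53112^2 = 6 × 0.21984845 × 0.28208845 = 0.372100 (base)
P(M+8) = C(4,4) × 0.46888^0 × 0.53112^4 = 1 × 1.0000 × 0.0795739 = 0.079574
Relative intensity = 0.079574 / 0.372100 × 100 = 21.39

21.39%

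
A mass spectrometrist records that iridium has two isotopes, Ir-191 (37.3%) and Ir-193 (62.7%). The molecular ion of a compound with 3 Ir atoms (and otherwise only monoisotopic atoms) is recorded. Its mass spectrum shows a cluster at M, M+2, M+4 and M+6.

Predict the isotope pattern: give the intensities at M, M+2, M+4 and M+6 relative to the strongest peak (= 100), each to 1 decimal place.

11.8 : 59.5 : 100.0 : 56.0

Each Ir atom is independently Ir-191 (p = 0.373) or Ir-193 (q = 0.627); the cluster is the binomial expansion (p + q)^3.
P(M) = 0.373^3 = 0.051895
P(M+2) = 3 × 0.373^2 × 0.627^1 = 0.261702
P(M+4) = 3 × 0.373^1 × 0.627^2 = 0.439911
P(M+6) = 0.627^3 = 0.246492
The M+4 peak is largest (0.439911); scaling to 100 gives 11.8 : 59.5 : 100.0 : 56.0.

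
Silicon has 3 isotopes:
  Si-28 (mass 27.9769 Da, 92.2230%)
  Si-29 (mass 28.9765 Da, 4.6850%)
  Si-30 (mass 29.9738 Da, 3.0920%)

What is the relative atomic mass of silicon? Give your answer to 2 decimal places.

28.09 Da

Ar = Σ fᵢ·mᵢ = 0.922230 × 27.9769 + 0.046850 × 28.9765 + 0.030920 × 29.9738
= 25.80114 + 1.35755 + 0.92679 = 28.08548 Da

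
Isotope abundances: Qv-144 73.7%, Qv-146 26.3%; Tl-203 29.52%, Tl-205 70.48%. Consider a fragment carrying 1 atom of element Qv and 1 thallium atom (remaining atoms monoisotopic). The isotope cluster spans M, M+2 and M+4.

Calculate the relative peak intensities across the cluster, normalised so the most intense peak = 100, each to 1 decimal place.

36.4 : 100.0 : 31.0

Element Qv pattern (n=1): 0.7370 : 0.2630
Thallium pattern (n=1): 0.2952 : 0.7048
Convolve the two distributions (both contribute in 2-u steps):
  M: 0.7370×0.2952 = 0.217562
  M+2: 0.7370×0.7048 + 0.2630×0.2952 = 0.597075
  M+4: 0.2630×0.7048 = 0.185362
Scale to base peak (0.597075) = 100: 36.4 : 100.0 : 31.0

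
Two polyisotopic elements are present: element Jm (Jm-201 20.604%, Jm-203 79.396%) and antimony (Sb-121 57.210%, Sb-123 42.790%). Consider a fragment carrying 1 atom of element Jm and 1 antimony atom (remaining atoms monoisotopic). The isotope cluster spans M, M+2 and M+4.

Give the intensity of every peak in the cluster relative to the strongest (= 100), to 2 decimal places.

21.73 : 100.00 : 62.64

Element Jm pattern (n=1): 0.20604 : 0.79396
Antimony pattern (n=1): 0.5721 : 0.4279
Convolve the two distributions (both contribute in 2-u steps):
  M: 0.20604×0.5721 = 0.117875
  M+2: 0.20604×0.4279 + 0.79396×0.5721 = 0.542389
  M+4: 0.79396×0.4279 = 0.339735
Scale to base peak (0.542389) = 100: 21.73 : 100.00 : 62.64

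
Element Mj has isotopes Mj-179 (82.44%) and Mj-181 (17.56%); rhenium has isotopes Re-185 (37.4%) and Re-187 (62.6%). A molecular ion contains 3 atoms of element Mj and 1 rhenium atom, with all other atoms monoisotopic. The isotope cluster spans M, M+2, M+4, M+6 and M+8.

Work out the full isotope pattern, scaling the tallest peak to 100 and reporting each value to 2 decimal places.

43.24 : 100.00 : 52.13 : 10.27 : 0.70

Element Mj pattern (n=3): 0.56029139 : 0.35803191 : 0.07626201 : 0.00541469
Rhenium pattern (n=1): 0.3740 : 0.6260
Convolve the two distributions (both contribute in 2-u steps):
  M: 0.56029139×0.3740 = 0.209549
  M+2: 0.56029139×0.6260 + 0.35803191×0.3740 = 0.484646
  M+4: 0.35803191×0.6260 + 0.07626201×0.3740 = 0.252650
  M+6: 0.07626201×0.6260 + 0.00541469×0.3740 = 0.049765
  M+8: 0.00541469×0.6260 = 0.003390
Scale to base peak (0.484646) = 100: 43.24 : 100.00 : 52.13 : 10.27 : 0.70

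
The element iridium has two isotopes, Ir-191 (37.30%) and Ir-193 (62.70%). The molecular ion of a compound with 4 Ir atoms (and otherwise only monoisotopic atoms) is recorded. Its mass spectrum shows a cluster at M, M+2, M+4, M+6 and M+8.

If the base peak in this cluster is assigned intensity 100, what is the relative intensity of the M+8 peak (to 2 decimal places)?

42.02

Binomial terms of (0.3730 + 0.6270)^4: M 0.0194, M+2 0.1302, M+4 0.3282, M+6 0.3678, M+8 0.1546 → M+6 is the base peak.
P(M+6) = C(4,3) × 0.3730^1 × 0.6270^3 = 4 × 0.3730 × 0.24649188 = 0.367766 (base)
P(M+8) = C(4,4) × 0.3730^0 × 0.6270^4 = 1 × 1.0000 × 0.15455041 = 0.154550
Relative intensity = 0.154550 / 0.367766 × 100 = 42.02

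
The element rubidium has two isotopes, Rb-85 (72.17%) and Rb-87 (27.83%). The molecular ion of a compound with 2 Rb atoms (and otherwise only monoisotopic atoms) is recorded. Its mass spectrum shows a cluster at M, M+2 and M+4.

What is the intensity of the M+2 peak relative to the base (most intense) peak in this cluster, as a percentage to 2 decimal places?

77.12%

(0.7217 + 0.2783)^2 gives M 0.5209, M+2 0.4017, M+4 0.0775; the largest is M.
P(M) = C(2,0) × 0.7217^2 × 0.2783^0 = 1 × 0.52085089 × 1.0000 = 0.520851 (base)
P(M+2) = C(2,1) × 0.7217^1 × 0.2783^1 = 2 × 0.7217 × 0.2783 = 0.401698
Relative intensity = 0.401698 / 0.520851 × 100 = 77.12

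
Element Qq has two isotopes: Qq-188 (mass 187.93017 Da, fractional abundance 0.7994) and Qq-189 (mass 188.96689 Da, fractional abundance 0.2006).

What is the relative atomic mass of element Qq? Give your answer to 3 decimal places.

188.138 Da

The abundance-weighted mean is 0.7994 × 187.93017 + 0.2006 × 188.96689
= 150.231378 + 37.906758 = 188.138136 Da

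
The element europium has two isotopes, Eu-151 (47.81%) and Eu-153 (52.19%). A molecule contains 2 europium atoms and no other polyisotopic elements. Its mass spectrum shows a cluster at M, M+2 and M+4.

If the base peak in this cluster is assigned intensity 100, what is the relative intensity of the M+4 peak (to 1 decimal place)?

Binomial terms of (0.4781 + 0.5219)^2: M 0.2286, M+2 0.4990, M+4 0.2724 → M+2 is the base peak.
P(M+2) = C(2,1) × 0.4781^1 × 0.5219^1 = 2 × 0.4781 × 0.5219 = 0.499041 (base)
P(M+4) = C(2,2) × 0.4781^0 × 0.5219^2 = 1 × 1.0000 × 0.27237961 = 0.272380
Relative intensity = 0.272380 / 0.499041 × 100 = 54.6

54.6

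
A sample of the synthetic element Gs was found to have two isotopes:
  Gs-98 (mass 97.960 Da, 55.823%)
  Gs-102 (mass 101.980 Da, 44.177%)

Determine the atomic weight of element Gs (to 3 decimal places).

Average mass = Σ (abundance × isotope mass) = 0.55823 × 97.960 + 0.44177 × 101.980
= 54.6842 + 45.0517 = 99.7359 Da

99.736 Da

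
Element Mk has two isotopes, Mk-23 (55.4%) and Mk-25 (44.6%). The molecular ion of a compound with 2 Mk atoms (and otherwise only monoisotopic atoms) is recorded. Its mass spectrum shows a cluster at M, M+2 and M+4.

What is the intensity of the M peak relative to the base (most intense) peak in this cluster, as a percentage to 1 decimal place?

62.1%

Term probabilities: M 0.3069, M+2 0.4942, M+4 0.1989. Base peak = M+2.
P(M+2) = C(2,1) × 0.554^1 × 0.446^1 = 2 × 0.5540 × 0.4460 = 0.494168 (base)
P(M) = C(2,0) × 0.554^2 × 0.446^0 = 1 × 0.306916 × 1.0000 = 0.306916
Relative intensity = 0.306916 / 0.494168 × 100 = 62.1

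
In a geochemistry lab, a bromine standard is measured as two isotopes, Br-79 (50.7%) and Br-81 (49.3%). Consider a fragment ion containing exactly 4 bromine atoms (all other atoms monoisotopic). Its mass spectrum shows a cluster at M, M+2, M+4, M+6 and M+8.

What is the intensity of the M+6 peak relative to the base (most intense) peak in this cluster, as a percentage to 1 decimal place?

64.8%

Term probabilities: M 0.0661, M+2 0.2570, M+4 0.3749, M+6 0.2430, M+8 0.0591. Base peak = M+4.
P(M+4) = C(4,2) × 0.507^2 × 0.493^2 = 6 × 0.257049 × 0.243049 = 0.374853 (base)
P(M+6) = C(4,3) × 0.507^1 × 0.493^3 = 4 × 0.5070 × 0.11982316 = 0.243001
Relative intensity = 0.243001 / 0.374853 × 100 = 64.8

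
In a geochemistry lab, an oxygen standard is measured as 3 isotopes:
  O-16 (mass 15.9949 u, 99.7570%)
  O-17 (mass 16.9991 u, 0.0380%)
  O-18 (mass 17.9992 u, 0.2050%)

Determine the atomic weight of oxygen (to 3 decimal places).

15.999 u

Average mass = Σ (abundance × isotope mass) = 0.997570 × 15.9949 + 0.000380 × 16.9991 + 0.002050 × 17.9992
= 15.95603 + 0.00646 + 0.03690 = 15.99939 u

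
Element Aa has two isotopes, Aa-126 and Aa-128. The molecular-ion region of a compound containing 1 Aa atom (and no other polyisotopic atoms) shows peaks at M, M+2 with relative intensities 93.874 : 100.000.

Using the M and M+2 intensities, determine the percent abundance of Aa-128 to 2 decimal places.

Write p for the Aa-126 fraction. I(M+2)/I(M) = [C(1,1)·p^0·(1−p)] / p^1 = 1·(1−p)/p = 100.000/93.874 = 1.0653
(1−p)/p = 1.0653/1 = 1.0653  ⇒  p = 1/(1 + 1.0653) = 0.4842
Aa-126: 48.42%, Aa-128: 51.58%.

51.58%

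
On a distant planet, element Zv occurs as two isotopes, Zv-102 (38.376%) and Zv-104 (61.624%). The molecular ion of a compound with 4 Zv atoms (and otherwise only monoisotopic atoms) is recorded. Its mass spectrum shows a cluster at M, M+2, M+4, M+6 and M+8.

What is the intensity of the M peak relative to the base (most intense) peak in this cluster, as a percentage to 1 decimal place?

6.0%

Term probabilities: M 0.0217, M+2 0.1393, M+4 0.3356, M+6 0.3592, M+8 0.1442. Base peak = M+6.
P(M+6) = C(4,3) × 0.38376^1 × 0.61624^3 = 4 × 0.38376 × 0.23401821 = 0.359227 (base)
P(M) = C(4,0) × 0.38376^4 × 0.61624^0 = 1 × 0.02168896 × 1.0000 = 0.021689
Relative intensity = 0.021689 / 0.359227 × 100 = 6.0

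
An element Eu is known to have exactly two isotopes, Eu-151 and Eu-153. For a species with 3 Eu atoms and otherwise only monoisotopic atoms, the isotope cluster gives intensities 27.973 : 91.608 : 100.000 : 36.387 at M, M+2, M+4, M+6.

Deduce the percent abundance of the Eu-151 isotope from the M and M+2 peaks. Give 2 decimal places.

47.81%

Let p = fractional abundance of Eu-151. I(M+2)/I(M) = [C(3,1)·p^2·(1−p)] / p^3 = 3·(1−p)/p = 91.608/27.973 = 3.2749
(1−p)/p = 3.2749/3 = 1.0916  ⇒  p = 1/(1 + 1.0916) = 0.4781
Eu-151: 47.81%, Eu-153: 52.19%.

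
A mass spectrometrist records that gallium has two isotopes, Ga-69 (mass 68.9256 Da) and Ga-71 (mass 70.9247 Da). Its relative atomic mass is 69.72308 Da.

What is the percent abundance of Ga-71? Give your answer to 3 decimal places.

With x = fraction of Ga-69 (so Ga-71 is 1 − x):
68.9256·x + 70.9247·(1 − x) = 69.72308
(68.9256 − 70.9247)·x = 69.72308 − 70.9247
x = -1.20162 / -1.9991 = 0.60108 → 60.108% Ga-69, 39.892% Ga-71.

39.892%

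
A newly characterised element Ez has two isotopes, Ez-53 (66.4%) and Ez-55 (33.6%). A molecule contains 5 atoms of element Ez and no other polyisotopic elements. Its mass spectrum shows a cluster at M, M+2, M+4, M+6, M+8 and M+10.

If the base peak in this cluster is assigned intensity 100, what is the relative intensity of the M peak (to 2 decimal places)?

Binomial terms of (0.664 + 0.336)^5: M 0.1291, M+2 0.3266, M+4 0.3305, M+6 0.1672, M+8 0.0423, M+10 0.0043 → M+4 is the base peak.
P(M+4) = C(5,2) × 0.664^3 × 0.336^2 = 10 × 0.29275494 × 0.112896 = 0.330509 (base)
P(M) = C(5,0) × 0.664^5 × 0.336^0 = 1 × 0.12907448 × 1.0000 = 0.129074
Relative intensity = 0.129074 / 0.330509 × 100 = 39.05

39.05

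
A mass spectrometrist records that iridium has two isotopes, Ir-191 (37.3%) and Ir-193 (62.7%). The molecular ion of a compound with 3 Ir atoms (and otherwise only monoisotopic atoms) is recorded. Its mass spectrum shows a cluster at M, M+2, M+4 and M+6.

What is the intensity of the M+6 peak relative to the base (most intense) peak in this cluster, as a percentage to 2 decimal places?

(0.373 + 0.627)^3 gives M 0.0519, M+2 0.2617, M+4 0.4399, M+6 0.2465; the largest is M+4.
P(M+4) = C(3,2) × 0.373^1 × 0.627^2 = 3 × 0.3730 × 0.393129 = 0.439911 (base)
P(M+6) = C(3,3) × 0.373^0 × 0.627^3 = 1 × 1.0000 × 0.24649188 = 0.246492
Relative intensity = 0.246492 / 0.439911 × 100 = 56.03

56.03%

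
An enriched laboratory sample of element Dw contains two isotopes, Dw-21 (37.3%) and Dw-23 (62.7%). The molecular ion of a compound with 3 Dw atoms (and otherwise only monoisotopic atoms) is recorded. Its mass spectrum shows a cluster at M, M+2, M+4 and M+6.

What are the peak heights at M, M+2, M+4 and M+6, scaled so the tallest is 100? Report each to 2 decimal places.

11.80 : 59.49 : 100.00 : 56.03

Expanding (0.373 + 0.627)^3:
P(M) = 0.373^3 = 0.051895
P(M+2) = 3 × 0.373^2 × 0.627^1 = 0.261702
P(M+4) = 3 × 0.373^1 × 0.627^2 = 0.439911
P(M+6) = 0.627^3 = 0.246492
The M+4 peak is largest (0.439911); scaling to 100 gives 11.80 : 59.49 : 100.00 : 56.03.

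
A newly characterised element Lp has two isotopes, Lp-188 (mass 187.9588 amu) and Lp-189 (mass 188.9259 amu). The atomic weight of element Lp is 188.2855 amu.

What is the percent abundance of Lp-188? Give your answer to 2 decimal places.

With x = fraction of Lp-188 (so Lp-189 is 1 − x):
187.9588·x + 188.9259·(1 − x) = 188.2855
(187.9588 − 188.9259)·x = 188.2855 − 188.9259
x = -0.6404 / -0.9671 = 0.66219 → 66.22% Lp-188, 33.78% Lp-189.

66.22%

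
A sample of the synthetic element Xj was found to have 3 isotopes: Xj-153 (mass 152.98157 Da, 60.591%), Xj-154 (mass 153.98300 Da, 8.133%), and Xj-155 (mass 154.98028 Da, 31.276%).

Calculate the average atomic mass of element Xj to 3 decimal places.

153.688 Da

Average mass = Σ (abundance × isotope mass) = 0.60591 × 152.98157 + 0.08133 × 153.98300 + 0.31276 × 154.98028
= 92.693063 + 12.523437 + 48.471632 = 153.688132 Da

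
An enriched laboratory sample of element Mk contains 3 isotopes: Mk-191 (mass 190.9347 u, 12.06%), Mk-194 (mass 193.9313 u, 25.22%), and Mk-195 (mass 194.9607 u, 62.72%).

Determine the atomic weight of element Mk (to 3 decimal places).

194.216 u

Ar = Σ fᵢ·mᵢ = 0.1206 × 190.9347 + 0.2522 × 193.9313 + 0.6272 × 194.9607
= 23.02672 + 48.90947 + 122.27935 = 194.21554 u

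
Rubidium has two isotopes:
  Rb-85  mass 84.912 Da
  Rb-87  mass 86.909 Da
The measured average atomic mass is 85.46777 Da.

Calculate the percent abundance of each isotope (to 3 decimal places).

Rb-85: 72.170%, Rb-87: 27.830%

Writing the weighted mean with unknown fraction x of Rb-85:
84.912·x + 86.909·(1 − x) = 85.46777
(84.912 − 86.909)·x = 85.46777 − 86.909
x = -1.44123 / -1.997 = 0.72170 → 72.170% Rb-85, 27.830% Rb-87.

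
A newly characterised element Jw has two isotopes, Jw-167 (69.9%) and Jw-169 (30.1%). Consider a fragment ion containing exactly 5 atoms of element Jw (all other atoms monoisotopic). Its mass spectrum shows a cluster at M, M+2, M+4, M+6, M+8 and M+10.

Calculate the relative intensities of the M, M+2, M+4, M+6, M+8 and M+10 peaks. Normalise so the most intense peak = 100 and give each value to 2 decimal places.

46.45 : 100.00 : 86.12 : 37.09 : 7.98 : 0.69

The 5 Jw atoms are independent, so intensities follow the terms of (0.699 + 0.301)^5.
P(M) = 0.699^5 = 0.166873
P(M+2) = 5 × 0.699^4 × 0.301^1 = 0.359290
P(M+4) = 10 × 0.699^3 × 0.301^2 = 0.309431
P(M+6) = 10 × 0.699^2 × 0.301^3 = 0.133246
P(M+8) = 5 × 0.699^1 × 0.301^4 = 0.028689
P(M+10) = 0.301^5 = 0.002471
The M+2 peak is largest (0.359290); scaling to 100 gives 46.45 : 100.00 : 86.12 : 37.09 : 7.98 : 0.69.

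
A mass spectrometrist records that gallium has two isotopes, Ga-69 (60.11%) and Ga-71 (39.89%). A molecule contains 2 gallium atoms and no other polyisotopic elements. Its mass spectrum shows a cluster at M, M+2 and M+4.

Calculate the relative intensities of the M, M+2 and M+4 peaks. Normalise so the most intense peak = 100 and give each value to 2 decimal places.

75.34 : 100.00 : 33.18

The 2 Ga atoms are independent, so intensities follow the terms of (0.6011 + 0.3989)^2.
P(M) = 0.6011^2 = 0.361321
P(M+2) = 2 × 0.6011^1 × 0.3989^1 = 0.479558
P(M+4) = 0.3989^2 = 0.159121
The M+2 peak is largest (0.479558); scaling to 100 gives 75.34 : 100.00 : 33.18.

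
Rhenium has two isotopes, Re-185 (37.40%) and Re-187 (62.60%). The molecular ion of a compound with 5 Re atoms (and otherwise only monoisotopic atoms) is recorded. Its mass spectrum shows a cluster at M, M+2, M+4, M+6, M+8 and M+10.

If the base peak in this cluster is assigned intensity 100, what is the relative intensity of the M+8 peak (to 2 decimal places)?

83.69

(0.3740 + 0.6260)^5 gives M 0.0073, M+2 0.0612, M+4 0.2050, M+6 0.3431, M+8 0.2872, M+10 0.0961; the largest is M+6.
P(M+6) = C(5,3) × 0.3740^2 × 0.6260^3 = 10 × 0.139876 × 0.24531438 = 0.343136 (base)
P(M+8) = C(5,4) × 0.3740^1 × 0.6260^4 = 5 × 0.3740 × 0.1535668 = 0.287170
Relative intensity = 0.287170 / 0.343136 × 100 = 83.69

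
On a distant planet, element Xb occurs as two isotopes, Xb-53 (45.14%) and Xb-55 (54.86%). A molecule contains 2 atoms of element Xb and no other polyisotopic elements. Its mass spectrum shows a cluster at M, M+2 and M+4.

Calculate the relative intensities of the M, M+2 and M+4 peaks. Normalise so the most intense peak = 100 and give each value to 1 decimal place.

41.1 : 100.0 : 60.8

Expanding (0.4514 + 0.5486)^2:
P(M) = 0.4514^2 = 0.203762
P(M+2) = 2 × 0.4514^1 × 0.5486^1 = 0.495276
P(M+4) = 0.5486^2 = 0.300962
The M+2 peak is largest (0.495276); scaling to 100 gives 41.1 : 100.0 : 60.8.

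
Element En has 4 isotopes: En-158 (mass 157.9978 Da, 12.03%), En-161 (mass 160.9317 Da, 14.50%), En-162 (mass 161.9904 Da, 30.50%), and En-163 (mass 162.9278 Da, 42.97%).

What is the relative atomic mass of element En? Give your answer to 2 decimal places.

Ar = Σ fᵢ·mᵢ = 0.1203 × 157.9978 + 0.1450 × 160.9317 + 0.3050 × 161.9904 + 0.4297 × 162.9278
= 19.00714 + 23.33510 + 49.40707 + 70.01008 = 161.75939 Da

161.76 Da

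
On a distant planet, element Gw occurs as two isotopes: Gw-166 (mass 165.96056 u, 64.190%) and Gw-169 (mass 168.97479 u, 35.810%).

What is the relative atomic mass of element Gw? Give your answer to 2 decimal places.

Ar = Σ fᵢ·mᵢ = 0.64190 × 165.96056 + 0.35810 × 168.97479
= 106.530083 + 60.509872 = 167.039955 u

167.04 u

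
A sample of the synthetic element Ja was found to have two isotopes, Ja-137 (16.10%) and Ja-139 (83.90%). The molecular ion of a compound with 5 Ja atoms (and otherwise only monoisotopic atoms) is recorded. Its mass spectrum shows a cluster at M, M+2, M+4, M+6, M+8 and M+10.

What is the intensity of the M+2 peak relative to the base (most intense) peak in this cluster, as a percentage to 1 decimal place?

Term probabilities: M 0.0001, M+2 0.0028, M+4 0.0294, M+6 0.1531, M+8 0.3989, M+10 0.4157. Base peak = M+10.
P(M+10) = C(5,5) × 0.1610^0 × 0.8390^5 = 1 × 1.0000 × 0.41572851 = 0.415729 (base)
P(M+2) = C(5,1) × 0.1610^4 × 0.8390^1 = 5 × 0.0006719 × 0.8390 = 0.002819
Relative intensity = 0.002819 / 0.415729 × 100 = 0.7

0.7%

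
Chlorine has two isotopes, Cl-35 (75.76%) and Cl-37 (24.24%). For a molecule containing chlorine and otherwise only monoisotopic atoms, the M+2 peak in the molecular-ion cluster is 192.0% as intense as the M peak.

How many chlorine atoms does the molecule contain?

With n Cl atoms, P(M+2)/P(M) = C(n,1)·p^(n−1)q / p^n = n·q/p = n · 0.2424/0.7576.
n = 1.920 × 0.7576/0.2424 = 6.00 ≈ 6

6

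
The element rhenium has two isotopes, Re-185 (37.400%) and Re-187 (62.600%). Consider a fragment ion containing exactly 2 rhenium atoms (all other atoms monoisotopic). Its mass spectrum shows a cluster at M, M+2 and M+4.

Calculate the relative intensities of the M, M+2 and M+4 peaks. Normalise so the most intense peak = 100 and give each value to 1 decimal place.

The 2 Re atoms are independent, so intensities follow the terms of (0.37400 + 0.62600)^2.
P(M) = 0.37400^2 = 0.139876
P(M+2) = 2 × 0.37400^1 × 0.62600^1 = 0.468248
P(M+4) = 0.62600^2 = 0.391876
The M+2 peak is largest (0.468248); scaling to 100 gives 29.9 : 100.0 : 83.7.

29.9 : 100.0 : 83.7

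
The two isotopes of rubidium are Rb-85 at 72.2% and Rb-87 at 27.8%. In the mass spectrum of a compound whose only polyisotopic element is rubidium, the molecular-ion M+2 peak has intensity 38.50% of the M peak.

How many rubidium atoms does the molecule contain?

1

For n independent Rb atoms, I(M+2)/I(M) = n · (abundance Rb-87) / (abundance Rb-85) = n · 0.278/0.722.
n = 0.3850 × 0.722/0.278 = 1.00 ≈ 1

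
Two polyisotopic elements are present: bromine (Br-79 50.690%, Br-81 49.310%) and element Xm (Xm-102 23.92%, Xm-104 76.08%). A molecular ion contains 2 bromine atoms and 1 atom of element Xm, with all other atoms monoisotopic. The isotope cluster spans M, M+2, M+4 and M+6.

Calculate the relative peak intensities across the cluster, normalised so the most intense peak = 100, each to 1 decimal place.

Bromine pattern (n=2): 0.25694761 : 0.49990478 : 0.24314761
Element Xm pattern (n=1): 0.2392 : 0.7608
Convolve the two distributions (both contribute in 2-u steps):
  M: 0.25694761×0.2392 = 0.061462
  M+2: 0.25694761×0.7608 + 0.49990478×0.2392 = 0.315063
  M+4: 0.49990478×0.7608 + 0.24314761×0.2392 = 0.438488
  M+6: 0.24314761×0.7608 = 0.184987
Scale to base peak (0.438488) = 100: 14.0 : 71.9 : 100.0 : 42.2

14.0 : 71.9 : 100.0 : 42.2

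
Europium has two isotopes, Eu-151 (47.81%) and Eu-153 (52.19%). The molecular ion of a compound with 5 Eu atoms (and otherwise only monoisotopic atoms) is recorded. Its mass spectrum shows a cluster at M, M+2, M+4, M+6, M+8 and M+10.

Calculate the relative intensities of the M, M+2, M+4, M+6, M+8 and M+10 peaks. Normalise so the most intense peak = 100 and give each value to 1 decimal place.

7.7 : 42.0 : 91.6 : 100.0 : 54.6 : 11.9

Each Eu atom is independently Eu-151 (p = 0.4781) or Eu-153 (q = 0.5219); the cluster is the binomial expansion (p + q)^5.
P(M) = 0.4781^5 = 0.024980
P(M+2) = 5 × 0.4781^4 × 0.5219^1 = 0.136343
P(M+4) = 10 × 0.4781^3 × 0.5219^2 = 0.297667
P(M+6) = 10 × 0.4781^2 × 0.5219^3 = 0.324937
P(M+8) = 5 × 0.4781^1 × 0.5219^4 = 0.177353
P(M+10) = 0.5219^5 = 0.038720
The M+6 peak is largest (0.324937); scaling to 100 gives 7.7 : 42.0 : 91.6 : 100.0 : 54.6 : 11.9.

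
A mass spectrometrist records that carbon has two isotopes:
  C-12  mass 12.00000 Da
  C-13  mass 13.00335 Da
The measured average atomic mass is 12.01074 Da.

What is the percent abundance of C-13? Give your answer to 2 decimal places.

Let x be the fractional abundance of C-12; then C-13 has abundance 1 − x.
12.00000·x + 13.00335·(1 − x) = 12.01074
(12.00000 − 13.00335)·x = 12.01074 − 13.00335
x = -0.99261 / -1.00335 = 0.98930 → 98.93% C-12, 1.07% C-13.

1.07%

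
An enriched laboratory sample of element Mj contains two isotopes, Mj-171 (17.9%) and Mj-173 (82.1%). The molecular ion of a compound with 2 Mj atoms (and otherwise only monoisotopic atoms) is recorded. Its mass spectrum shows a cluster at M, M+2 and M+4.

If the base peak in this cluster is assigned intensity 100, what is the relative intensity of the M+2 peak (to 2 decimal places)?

43.61

(0.179 + 0.821)^2 gives M 0.0320, M+2 0.2939, M+4 0.6740; the largest is M+4.
P(M+4) = C(2,2) × 0.179^0 × 0.821^2 = 1 × 1.0000 × 0.674041 = 0.674041 (base)
P(M+2) = C(2,1) × 0.179^1 × 0.821^1 = 2 × 0.1790 × 0.8210 = 0.293918
Relative intensity = 0.293918 / 0.674041 × 100 = 43.61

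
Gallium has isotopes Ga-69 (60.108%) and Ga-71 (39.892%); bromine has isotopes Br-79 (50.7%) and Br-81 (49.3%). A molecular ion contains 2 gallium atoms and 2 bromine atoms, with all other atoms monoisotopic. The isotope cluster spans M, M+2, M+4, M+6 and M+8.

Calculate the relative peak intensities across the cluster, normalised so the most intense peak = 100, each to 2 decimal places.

Gallium pattern (n=2): 0.36129717 : 0.47956567 : 0.15913717
Bromine pattern (n=2): 0.257049 : 0.499902 : 0.243049
Convolve the two distributions (both contribute in 2-u steps):
  M: 0.36129717×0.257049 = 0.092871
  M+2: 0.36129717×0.499902 + 0.47956567×0.257049 = 0.303885
  M+4: 0.36129717×0.243049 + 0.47956567×0.499902 + 0.15913717×0.257049 = 0.368455
  M+6: 0.47956567×0.243049 + 0.15913717×0.499902 = 0.196111
  M+8: 0.15913717×0.243049 = 0.038678
Scale to base peak (0.368455) = 100: 25.21 : 82.48 : 100.00 : 53.23 : 10.50

25.21 : 82.48 : 100.00 : 53.23 : 10.50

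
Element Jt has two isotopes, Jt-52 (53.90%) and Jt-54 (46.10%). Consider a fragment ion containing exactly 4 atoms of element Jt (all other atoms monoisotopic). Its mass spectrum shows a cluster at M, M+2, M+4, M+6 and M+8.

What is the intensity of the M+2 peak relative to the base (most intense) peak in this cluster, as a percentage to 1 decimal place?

77.9%

(0.5390 + 0.4610)^4 gives M 0.0844, M+2 0.2888, M+4 0.3705, M+6 0.2112, M+8 0.0452; the largest is M+4.
P(M+4) = C(4,2) × 0.5390^2 × 0.4610^2 = 6 × 0.290521 × 0.212521 = 0.370451 (base)
P(M+2) = C(4,1) × 0.5390^3 × 0.4610^1 = 4 × 0.15659082 × 0.4610 = 0.288753
Relative intensity = 0.288753 / 0.370451 × 100 = 77.9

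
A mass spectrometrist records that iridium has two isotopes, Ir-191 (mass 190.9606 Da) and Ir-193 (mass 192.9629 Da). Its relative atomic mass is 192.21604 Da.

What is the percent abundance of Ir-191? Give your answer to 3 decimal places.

37.300%

With x = fraction of Ir-191 (so Ir-193 is 1 − x):
190.9606·x + 192.9629·(1 − x) = 192.21604
(190.9606 − 192.9629)·x = 192.21604 − 192.9629
x = -0.74686 / -2.0023 = 0.37300 → 37.300% Ir-191, 62.700% Ir-193.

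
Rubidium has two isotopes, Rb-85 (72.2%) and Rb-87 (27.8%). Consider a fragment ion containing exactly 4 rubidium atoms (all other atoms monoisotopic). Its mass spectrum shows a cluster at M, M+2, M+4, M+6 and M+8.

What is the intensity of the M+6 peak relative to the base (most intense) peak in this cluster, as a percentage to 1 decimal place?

14.8%

(0.722 + 0.278)^4 gives M 0.2717, M+2 0.4185, M+4 0.2417, M+6 0.0620, M+8 0.0060; the largest is M+2.
P(M+2) = C(4,1) × 0.722^3 × 0.278^1 = 4 × 0.37636705 × 0.2780 = 0.418520 (base)
P(M+6) = C(4,3) × 0.722^1 × 0.278^3 = 4 × 0.7220 × 0.02148495 = 0.062049
Relative intensity = 0.062049 / 0.418520 × 100 = 14.8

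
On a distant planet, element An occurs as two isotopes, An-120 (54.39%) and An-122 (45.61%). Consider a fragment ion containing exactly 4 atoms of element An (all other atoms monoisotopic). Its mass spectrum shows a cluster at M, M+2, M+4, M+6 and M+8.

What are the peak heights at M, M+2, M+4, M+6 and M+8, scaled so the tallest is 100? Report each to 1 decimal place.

23.7 : 79.5 : 100.0 : 55.9 : 11.7

The 4 An atoms are independent, so intensities follow the terms of (0.5439 + 0.4561)^4.
P(M) = 0.5439^4 = 0.087514
P(M+2) = 4 × 0.5439^3 × 0.4561^1 = 0.293547
P(M+4) = 6 × 0.5439^2 × 0.4561^2 = 0.369241
P(M+6) = 4 × 0.5439^1 × 0.4561^3 = 0.206424
P(M+8) = 0.4561^4 = 0.043275
The M+4 peak is largest (0.369241); scaling to 100 gives 23.7 : 79.5 : 100.0 : 55.9 : 11.7.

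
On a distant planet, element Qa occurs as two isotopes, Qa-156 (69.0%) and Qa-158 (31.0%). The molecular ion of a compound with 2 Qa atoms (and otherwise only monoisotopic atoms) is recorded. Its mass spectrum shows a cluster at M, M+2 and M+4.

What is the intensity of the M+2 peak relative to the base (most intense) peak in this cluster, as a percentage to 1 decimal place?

89.9%

(0.690 + 0.310)^2 gives M 0.4761, M+2 0.4278, M+4 0.0961; the largest is M.
P(M) = C(2,0) × 0.690^2 × 0.310^0 = 1 × 0.4761 × 1.0000 = 0.476100 (base)
P(M+2) = C(2,1) × 0.690^1 × 0.310^1 = 2 × 0.6900 × 0.3100 = 0.427800
Relative intensity = 0.427800 / 0.476100 × 100 = 89.9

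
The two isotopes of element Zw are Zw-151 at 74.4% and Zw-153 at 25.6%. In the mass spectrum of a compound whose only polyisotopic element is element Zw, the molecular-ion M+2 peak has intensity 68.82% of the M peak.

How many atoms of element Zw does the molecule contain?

2

The M+2/M ratio from n Zw atoms is n · q/p = n · 0.256/0.744.
n = 0.6882 × 0.744/0.256 = 2.00 ≈ 2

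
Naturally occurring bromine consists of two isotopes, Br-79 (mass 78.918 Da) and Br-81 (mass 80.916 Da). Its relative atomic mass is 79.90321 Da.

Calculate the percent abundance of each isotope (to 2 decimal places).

Br-79: 50.69%, Br-81: 49.31%

Writing the weighted mean with unknown fraction x of Br-79:
78.918·x + 80.916·(1 − x) = 79.90321
(78.918 − 80.916)·x = 79.90321 − 80.916
x = -1.01279 / -1.998 = 0.50690 → 50.69% Br-79, 49.31% Br-81.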